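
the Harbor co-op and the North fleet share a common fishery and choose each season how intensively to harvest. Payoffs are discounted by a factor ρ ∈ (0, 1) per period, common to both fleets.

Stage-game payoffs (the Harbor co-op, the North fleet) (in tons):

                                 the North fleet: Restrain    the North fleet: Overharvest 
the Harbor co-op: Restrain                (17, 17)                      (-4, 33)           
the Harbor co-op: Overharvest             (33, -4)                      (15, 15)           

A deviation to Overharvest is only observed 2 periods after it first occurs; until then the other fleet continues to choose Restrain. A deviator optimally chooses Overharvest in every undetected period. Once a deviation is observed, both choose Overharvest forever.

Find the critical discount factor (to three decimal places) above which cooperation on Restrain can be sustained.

A deviator earns 33 for 2 periods, then 15 forever; cooperating earns 17 forever. Multiplying the IC by (1−ρ):
17 ≥ 33(1−ρ^2) + 15ρ^2, so 18·ρ^2 ≥ 16 and ρ^2 ≥ 8/9.
ρ ≥ (8/9)^(1/2) ≈ 0.943.

0.943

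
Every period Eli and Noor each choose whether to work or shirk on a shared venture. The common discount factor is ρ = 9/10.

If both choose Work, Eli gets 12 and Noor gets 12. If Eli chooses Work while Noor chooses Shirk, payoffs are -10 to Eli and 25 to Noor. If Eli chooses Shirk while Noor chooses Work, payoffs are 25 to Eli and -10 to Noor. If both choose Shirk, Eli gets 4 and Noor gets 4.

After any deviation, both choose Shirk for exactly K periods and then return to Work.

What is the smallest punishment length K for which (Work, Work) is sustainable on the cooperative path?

IC: ρ(1−ρ^K)/(1−ρ) ≥ (25−12)/(12−4) = 13/8.
With ρ = 9/10: need 1 − ρ^K ≥ 13/8·(1−9/10)/(9/10), i.e. ρ^K ≤ 0.8194.
Since (9/10)^1 = 0.9000 and (9/10)^2 = 0.8100, the smallest such K is 2.

2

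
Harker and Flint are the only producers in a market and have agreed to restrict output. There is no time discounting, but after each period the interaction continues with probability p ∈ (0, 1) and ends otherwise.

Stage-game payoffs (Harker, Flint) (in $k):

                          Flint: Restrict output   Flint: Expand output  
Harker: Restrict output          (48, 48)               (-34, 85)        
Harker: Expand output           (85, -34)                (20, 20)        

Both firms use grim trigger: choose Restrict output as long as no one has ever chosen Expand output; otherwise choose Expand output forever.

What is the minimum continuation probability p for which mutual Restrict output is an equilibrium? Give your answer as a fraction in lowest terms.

Expected cooperation value is 48 + p·48 + p²·48 + … = 48/(1−p); deviation gives 85 + p·20/(1−p).
48 ≥ 85(1−p) + 20p ⇒ 65p ≥ 37 ⇒ p ≥ 37/65.

37/65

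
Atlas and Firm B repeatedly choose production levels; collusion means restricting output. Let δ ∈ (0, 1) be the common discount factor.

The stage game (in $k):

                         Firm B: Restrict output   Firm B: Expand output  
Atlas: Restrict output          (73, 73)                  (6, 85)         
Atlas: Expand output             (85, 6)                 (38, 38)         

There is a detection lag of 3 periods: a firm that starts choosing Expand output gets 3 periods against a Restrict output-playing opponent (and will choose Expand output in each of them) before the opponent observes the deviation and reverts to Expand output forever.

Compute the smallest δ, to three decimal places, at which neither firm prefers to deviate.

Deviating for the 3 undetected periods gains 85−73 = 12 per period over cooperation, then loses 73−38 = 35 per period forever once punishment starts.
Gain: 12(1 + δ + … + δ^2); loss: 35·δ^3/(1−δ).
No profitable deviation ⇔ 12(1−δ^3) ≤ 35·δ^3, i.e. δ^3 ≥ 12/(12+35) = 12/47.
Hence δ ≥ (12/47)^(1/3) ≈ 0.634.

0.634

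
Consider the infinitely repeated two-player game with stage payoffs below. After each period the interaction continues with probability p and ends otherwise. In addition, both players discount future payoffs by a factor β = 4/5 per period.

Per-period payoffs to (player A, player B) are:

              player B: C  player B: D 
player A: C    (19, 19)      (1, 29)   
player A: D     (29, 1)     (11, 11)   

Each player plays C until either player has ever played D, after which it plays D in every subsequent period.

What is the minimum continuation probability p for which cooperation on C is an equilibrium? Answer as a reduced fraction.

25/36

With continuation probability p and discount β, the effective per-period discount factor is βp.
Grim-trigger IC: βp ≥ (29−19)/(29−11) = 5/9.
So p ≥ (5/9)/(4/5) = 25/36.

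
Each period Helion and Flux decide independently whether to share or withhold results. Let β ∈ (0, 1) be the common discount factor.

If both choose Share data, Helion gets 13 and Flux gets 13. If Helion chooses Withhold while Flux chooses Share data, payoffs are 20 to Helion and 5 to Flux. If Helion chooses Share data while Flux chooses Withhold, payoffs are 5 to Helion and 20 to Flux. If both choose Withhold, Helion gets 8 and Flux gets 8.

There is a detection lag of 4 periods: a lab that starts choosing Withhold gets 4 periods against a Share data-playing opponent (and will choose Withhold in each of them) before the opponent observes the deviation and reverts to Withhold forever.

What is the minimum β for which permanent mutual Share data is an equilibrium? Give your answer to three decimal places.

A deviator earns 20 for 4 periods, then 8 forever; cooperating earns 13 forever. Multiplying the IC by (1−β):
13 ≥ 20(1−β^4) + 8β^4, so 12·β^4 ≥ 7 and β^4 ≥ 7/12.
β ≥ (7/12)^(1/4) ≈ 0.874.

0.874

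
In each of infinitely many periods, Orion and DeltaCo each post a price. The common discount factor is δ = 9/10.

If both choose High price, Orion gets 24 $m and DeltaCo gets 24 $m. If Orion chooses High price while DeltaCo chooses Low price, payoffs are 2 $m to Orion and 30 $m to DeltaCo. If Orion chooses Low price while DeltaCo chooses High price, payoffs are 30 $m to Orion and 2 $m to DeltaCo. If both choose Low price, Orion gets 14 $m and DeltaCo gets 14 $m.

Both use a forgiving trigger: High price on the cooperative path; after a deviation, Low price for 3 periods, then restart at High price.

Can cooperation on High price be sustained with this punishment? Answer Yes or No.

Comparing payoff streams over the 4 periods until play realigns: cooperate → 24(1+δ+…+δ^3); deviate → 30 + 14(δ+…+δ^3).
Cooperation is sustained iff (24−14)(δ+…+δ^3) ≥ 30−24.
δ+…+δ^3 = 9/10·(1−(9/10)^3)/(1−9/10) = 2.4390, and (30−24)/(24−14) = 0.6000.
2.4390 ≥ 0.6000, so cooperation is sustainable.

Yes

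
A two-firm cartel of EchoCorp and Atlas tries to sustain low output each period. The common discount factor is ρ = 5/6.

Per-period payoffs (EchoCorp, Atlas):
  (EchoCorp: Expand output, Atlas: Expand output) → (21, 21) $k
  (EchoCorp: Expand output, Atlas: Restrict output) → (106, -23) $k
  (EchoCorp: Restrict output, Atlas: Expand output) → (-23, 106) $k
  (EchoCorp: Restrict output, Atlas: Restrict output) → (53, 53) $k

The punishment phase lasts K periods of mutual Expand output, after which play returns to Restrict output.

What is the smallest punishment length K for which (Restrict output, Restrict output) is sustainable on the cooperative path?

No profitable deviation requires (53−21)(ρ+…+ρ^K) ≥ 106−53, i.e. ρ+…+ρ^K ≥ 53/32 ≈ 1.6562.
With ρ = 5/6, the partial sums are K=1: 0.8333, K=2: 1.5278, K=3: 2.1065.
K = 3 is the first length at which the sum reaches 1.6562.

3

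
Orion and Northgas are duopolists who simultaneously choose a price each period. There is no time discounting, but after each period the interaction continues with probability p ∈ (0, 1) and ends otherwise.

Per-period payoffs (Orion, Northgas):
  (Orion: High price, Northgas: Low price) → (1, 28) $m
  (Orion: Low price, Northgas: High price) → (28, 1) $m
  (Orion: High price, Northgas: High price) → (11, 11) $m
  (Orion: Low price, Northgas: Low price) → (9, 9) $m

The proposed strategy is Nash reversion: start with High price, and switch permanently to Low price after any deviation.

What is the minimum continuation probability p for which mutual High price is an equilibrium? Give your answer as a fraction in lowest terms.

Expected cooperation value is 11 + p·11 + p²·11 + … = 11/(1−p); deviation gives 28 + p·9/(1−p).
11 ≥ 28(1−p) + 9p ⇒ 19p ≥ 17 ⇒ p ≥ 17/19.

17/19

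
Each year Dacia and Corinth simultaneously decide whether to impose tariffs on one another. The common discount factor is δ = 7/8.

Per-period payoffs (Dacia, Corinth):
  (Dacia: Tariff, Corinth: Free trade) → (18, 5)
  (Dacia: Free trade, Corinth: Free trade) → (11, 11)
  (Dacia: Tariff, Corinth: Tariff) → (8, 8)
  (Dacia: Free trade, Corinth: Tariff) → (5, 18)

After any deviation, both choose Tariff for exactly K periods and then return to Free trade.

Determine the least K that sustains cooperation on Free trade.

4

IC: δ(1−δ^K)/(1−δ) ≥ (18−11)/(11−8) = 7/3.
With δ = 7/8: need 1 − δ^K ≥ 7/3·(1−7/8)/(7/8), i.e. δ^K ≤ 0.6667.
Since (7/8)^3 = 0.6699 and (7/8)^4 = 0.5862, the smallest such K is 4.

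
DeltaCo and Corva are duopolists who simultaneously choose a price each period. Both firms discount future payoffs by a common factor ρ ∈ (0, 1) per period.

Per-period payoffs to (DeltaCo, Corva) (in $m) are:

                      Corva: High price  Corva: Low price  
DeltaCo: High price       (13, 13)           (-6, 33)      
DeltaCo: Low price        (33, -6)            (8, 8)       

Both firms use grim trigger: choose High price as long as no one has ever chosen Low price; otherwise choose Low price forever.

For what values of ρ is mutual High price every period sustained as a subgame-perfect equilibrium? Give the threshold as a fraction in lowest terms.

Cooperation forever yields 13 each period: 13/(1−ρ).
Deviating yields 33 once, then 8 forever: 33 + 8ρ/(1−ρ).
No profitable deviation requires 13/(1−ρ) ≥ 33 + 8ρ/(1−ρ).
Multiplying by (1−ρ): 13 ≥ 33(1−ρ) + 8ρ = 33 − 25ρ.
So 25ρ ≥ 20, i.e. ρ ≥ 20/25 = 4/5.

4/5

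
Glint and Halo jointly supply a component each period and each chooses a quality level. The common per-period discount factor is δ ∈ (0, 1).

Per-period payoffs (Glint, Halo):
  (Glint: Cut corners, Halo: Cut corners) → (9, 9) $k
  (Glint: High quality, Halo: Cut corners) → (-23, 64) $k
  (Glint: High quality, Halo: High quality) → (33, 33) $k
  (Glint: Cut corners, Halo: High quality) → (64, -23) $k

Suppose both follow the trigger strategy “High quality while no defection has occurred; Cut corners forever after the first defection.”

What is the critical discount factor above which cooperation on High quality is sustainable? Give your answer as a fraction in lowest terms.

Under grim trigger the critical discount factor is (T−C)/(T−P) with T = 64, C = 33, P = 9.
δ* = (64−33)/(64−9) = 31/55.

31/55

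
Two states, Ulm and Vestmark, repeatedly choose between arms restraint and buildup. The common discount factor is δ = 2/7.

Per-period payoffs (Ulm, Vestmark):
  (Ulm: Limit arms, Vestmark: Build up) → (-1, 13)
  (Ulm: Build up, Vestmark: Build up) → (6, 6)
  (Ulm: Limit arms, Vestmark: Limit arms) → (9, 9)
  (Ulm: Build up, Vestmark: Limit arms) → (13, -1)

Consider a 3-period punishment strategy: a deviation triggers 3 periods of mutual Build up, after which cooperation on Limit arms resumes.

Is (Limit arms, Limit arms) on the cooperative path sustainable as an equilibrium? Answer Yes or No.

A one-shot deviation gives 13 now, then 6 for 3 periods, then back to 9.
Gain from deviating: (13−9) today; loss: (9−6) in each of the next 3 periods.
No-deviation condition: (9−6)(δ+…+δ^3) ≥ 13−9, i.e. δ+…+δ^3 ≥ 4/3.
At δ = 2/7: δ+…+δ^3 = 0.3907 < 1.3333.
So cooperation is not sustainable.

No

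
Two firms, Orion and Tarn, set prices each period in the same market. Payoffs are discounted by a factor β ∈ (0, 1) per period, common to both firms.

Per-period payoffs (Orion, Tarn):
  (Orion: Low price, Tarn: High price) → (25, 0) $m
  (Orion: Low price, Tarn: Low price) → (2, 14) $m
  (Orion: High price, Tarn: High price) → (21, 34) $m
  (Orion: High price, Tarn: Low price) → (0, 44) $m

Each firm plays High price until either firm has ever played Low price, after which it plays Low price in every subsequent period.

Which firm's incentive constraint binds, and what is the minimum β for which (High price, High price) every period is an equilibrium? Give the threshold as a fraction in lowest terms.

For Orion: deviation gain 25−21 = 4, per-period punishment loss 21−2 = 19. IC gives β ≥ 4/23.
For Tarn: gain 10, loss 20 per period, so β ≥ 10/30 = 1/3.
The tighter constraint is Tarn's, so cooperation needs β ≥ 1/3.

Tarn; β ≥ 1/3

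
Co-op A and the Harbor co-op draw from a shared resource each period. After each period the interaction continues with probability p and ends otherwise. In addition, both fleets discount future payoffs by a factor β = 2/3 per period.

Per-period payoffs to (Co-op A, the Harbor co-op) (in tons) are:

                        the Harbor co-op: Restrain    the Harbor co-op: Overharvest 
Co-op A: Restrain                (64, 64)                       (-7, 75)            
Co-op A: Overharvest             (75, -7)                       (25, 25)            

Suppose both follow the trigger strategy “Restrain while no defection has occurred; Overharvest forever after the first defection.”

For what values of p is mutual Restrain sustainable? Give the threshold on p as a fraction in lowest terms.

Expected continuation weight on next period's payoff is β·p = 2/3·p, which plays the role of the discount factor.
Cooperation requires 2/3·p ≥ (75−64)/(75−25) = 11/50, hence p ≥ 33/100.

33/100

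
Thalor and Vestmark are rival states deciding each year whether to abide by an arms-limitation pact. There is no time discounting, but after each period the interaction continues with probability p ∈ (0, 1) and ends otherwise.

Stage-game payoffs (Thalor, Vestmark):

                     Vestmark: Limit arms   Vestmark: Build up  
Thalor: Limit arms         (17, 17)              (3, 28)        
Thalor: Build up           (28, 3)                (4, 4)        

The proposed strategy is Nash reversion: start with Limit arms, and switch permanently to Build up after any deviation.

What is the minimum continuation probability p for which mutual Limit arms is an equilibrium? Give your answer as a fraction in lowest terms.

11/24

Expected cooperation value is 17 + p·17 + p²·17 + … = 17/(1−p); deviation gives 28 + p·4/(1−p).
17 ≥ 28(1−p) + 4p ⇒ 24p ≥ 11 ⇒ p ≥ 11/24.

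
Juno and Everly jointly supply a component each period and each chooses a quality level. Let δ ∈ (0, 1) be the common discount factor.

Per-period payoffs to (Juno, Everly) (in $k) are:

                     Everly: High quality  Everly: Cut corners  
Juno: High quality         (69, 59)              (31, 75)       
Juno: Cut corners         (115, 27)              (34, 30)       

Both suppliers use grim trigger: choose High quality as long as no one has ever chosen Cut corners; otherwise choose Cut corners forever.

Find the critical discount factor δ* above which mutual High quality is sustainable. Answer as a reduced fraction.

Juno's threshold: (115−69)/(115−34) = 46/81.
Everly's threshold: (75−59)/(75−30) = 16/45.
46/81 > 16/45, so Juno binds and δ* = 46/81.

46/81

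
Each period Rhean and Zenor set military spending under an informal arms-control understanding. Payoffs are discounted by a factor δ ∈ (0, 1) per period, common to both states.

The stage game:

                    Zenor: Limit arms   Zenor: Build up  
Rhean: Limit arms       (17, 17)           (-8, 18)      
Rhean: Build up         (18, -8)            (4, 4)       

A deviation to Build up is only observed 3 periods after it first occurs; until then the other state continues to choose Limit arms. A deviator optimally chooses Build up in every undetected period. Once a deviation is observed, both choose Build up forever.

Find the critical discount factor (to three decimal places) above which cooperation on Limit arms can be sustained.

A deviator earns 18 for 3 periods, then 4 forever; cooperating earns 17 forever. Multiplying the IC by (1−δ):
17 ≥ 18(1−δ^3) + 4δ^3, so 14·δ^3 ≥ 1 and δ^3 ≥ 1/14.
δ ≥ (1/14)^(1/3) ≈ 0.415.

0.415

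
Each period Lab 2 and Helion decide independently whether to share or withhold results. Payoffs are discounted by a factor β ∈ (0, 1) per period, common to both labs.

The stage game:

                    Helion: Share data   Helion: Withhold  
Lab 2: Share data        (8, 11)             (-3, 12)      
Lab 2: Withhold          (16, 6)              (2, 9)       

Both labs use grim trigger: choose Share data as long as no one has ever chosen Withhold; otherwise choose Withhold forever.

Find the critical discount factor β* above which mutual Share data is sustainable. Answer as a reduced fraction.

4/7

Lab 2's threshold: (16−8)/(16−2) = 4/7.
Helion's threshold: (12−11)/(12−9) = 1/3.
4/7 > 1/3, so Lab 2 binds and β* = 4/7.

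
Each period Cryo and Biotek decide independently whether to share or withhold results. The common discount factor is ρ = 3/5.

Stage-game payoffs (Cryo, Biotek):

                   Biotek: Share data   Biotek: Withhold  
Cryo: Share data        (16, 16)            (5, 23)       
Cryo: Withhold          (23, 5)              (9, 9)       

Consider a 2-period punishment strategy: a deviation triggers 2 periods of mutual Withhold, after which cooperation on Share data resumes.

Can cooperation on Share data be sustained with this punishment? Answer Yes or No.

Comparing payoff streams over the 3 periods until play realigns: cooperate → 16(1+ρ+…+ρ^2); deviate → 23 + 9(ρ+…+ρ^2).
Cooperation is sustained iff (16−9)(ρ+…+ρ^2) ≥ 23−16.
ρ+…+ρ^2 = 3/5·(1−(3/5)^2)/(1−3/5) = 0.9600, and (23−16)/(16−9) = 1.0000.
0.9600 < 1.0000, so cooperation is not sustainable.

No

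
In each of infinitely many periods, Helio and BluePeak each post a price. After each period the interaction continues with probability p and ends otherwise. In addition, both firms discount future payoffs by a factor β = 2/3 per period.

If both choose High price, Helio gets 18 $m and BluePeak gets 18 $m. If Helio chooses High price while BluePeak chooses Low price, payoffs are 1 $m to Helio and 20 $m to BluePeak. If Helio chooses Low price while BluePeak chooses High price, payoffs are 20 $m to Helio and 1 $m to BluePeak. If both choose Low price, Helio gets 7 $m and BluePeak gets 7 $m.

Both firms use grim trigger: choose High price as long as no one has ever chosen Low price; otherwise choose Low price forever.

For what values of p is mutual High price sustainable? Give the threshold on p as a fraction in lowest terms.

With continuation probability p and discount β, the effective per-period discount factor is βp.
Grim-trigger IC: βp ≥ (20−18)/(20−7) = 2/13.
So p ≥ (2/13)/(2/3) = 3/13.

3/13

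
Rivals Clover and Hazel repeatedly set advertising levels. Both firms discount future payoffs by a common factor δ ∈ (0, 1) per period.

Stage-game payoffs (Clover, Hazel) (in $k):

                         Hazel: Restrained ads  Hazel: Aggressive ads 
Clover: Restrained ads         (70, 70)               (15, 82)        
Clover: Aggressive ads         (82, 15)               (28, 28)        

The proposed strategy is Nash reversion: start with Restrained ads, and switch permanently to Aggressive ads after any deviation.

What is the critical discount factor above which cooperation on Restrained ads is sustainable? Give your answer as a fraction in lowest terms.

2/9

Cooperation forever yields 70 each period: 70/(1−δ).
Deviating yields 82 once, then 28 forever: 82 + 28δ/(1−δ).
No profitable deviation requires 70/(1−δ) ≥ 82 + 28δ/(1−δ).
Multiplying by (1−δ): 70 ≥ 82(1−δ) + 28δ = 82 − 54δ.
So 54δ ≥ 12, i.e. δ ≥ 12/54 = 2/9.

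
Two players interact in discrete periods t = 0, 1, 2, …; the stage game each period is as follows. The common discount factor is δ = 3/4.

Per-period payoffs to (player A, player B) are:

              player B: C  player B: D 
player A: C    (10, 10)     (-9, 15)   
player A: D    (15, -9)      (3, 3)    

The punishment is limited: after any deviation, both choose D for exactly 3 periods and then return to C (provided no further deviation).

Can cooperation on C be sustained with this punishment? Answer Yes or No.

Yes

IC: δ+…+δ^3 ≥ (15−10)/(10−3) = 5/7.
At δ = 3/4: partial sum = 1.7344 ≥ 0.7143. Cooperation sustainable.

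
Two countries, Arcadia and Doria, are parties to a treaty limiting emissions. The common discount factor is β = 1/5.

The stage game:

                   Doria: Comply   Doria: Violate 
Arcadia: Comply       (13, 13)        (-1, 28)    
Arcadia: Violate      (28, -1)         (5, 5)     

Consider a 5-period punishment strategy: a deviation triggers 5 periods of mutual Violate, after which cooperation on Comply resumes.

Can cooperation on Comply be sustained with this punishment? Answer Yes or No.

No

Comparing payoff streams over the 6 periods until play realigns: cooperate → 13(1+β+…+β^5); deviate → 28 + 5(β+…+β^5).
Cooperation is sustained iff (13−5)(β+…+β^5) ≥ 28−13.
β+…+β^5 = 1/5·(1−(1/5)^5)/(1−1/5) = 0.2499, and (28−13)/(13−5) = 1.8750.
0.2499 < 1.8750, so cooperation is not sustainable.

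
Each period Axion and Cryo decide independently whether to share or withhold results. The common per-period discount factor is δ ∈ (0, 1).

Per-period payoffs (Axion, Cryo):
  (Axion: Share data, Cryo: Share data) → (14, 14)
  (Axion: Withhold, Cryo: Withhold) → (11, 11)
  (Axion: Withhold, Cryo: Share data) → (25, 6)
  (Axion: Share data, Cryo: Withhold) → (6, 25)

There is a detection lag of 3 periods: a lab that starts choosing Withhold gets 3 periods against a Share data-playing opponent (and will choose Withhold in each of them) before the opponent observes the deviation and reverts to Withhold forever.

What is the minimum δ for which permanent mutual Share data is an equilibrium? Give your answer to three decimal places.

0.923

A deviator earns 25 for 3 periods, then 11 forever; cooperating earns 14 forever. Multiplying the IC by (1−δ):
14 ≥ 25(1−δ^3) + 11δ^3, so 14·δ^3 ≥ 11 and δ^3 ≥ 11/14.
δ ≥ (11/14)^(1/3) ≈ 0.923.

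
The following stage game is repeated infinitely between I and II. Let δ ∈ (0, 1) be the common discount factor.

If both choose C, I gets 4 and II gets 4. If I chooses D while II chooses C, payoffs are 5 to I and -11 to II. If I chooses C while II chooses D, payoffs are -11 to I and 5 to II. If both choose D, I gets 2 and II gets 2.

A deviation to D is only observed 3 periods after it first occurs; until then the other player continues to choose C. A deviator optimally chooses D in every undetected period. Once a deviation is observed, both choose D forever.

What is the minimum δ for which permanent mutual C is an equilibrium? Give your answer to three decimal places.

Deviating for the 3 undetected periods gains 5−4 = 1 per period over cooperation, then loses 4−2 = 2 per period forever once punishment starts.
Gain: 1(1 + δ + … + δ^2); loss: 2·δ^3/(1−δ).
No profitable deviation ⇔ 1(1−δ^3) ≤ 2·δ^3, i.e. δ^3 ≥ 1/(1+2) = 1/3.
Hence δ ≥ (1/3)^(1/3) ≈ 0.693.

0.693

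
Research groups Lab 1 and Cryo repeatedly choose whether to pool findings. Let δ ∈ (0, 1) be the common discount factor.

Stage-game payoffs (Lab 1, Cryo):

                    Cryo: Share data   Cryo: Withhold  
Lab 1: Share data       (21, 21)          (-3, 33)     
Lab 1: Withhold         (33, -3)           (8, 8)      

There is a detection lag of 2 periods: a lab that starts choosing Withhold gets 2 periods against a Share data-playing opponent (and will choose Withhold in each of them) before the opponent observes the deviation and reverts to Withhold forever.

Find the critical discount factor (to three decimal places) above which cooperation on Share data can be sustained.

The best deviation is to choose Withhold for all 2 undetected periods, earning 33 each, then 8 forever once detected.
Deviation value: 33(1−δ^2)/(1−δ) + 8δ^2/(1−δ); cooperation value: 21/(1−δ).
IC: 21 ≥ 33(1−δ^2) + 8δ^2 = 33 − 25δ^2.
So δ^2 ≥ 12/25, giving δ ≥ (12/25)^(1/2) ≈ 0.693.

0.693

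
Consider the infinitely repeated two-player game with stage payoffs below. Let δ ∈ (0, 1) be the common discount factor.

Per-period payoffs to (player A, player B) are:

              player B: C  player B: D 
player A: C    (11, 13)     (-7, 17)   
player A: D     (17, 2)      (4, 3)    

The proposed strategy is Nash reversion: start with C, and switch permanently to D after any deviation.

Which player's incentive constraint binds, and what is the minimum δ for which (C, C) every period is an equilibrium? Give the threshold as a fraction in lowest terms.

player A; δ ≥ 6/13

player A's threshold: (17−11)/(17−4) = 6/13.
player B's threshold: (17−13)/(17−3) = 2/7.
6/13 > 2/7, so player A binds and δ* = 6/13.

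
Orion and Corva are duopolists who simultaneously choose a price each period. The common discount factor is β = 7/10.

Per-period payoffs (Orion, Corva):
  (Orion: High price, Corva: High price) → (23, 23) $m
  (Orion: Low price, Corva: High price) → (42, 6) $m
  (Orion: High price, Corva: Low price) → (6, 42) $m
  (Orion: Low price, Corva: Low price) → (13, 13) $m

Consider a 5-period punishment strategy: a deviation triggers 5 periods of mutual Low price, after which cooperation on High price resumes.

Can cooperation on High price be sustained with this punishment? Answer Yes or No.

A one-shot deviation gives 42 now, then 13 for 5 periods, then back to 23.
Gain from deviating: (42−23) today; loss: (23−13) in each of the next 5 periods.
No-deviation condition: (23−13)(β+…+β^5) ≥ 42−23, i.e. β+…+β^5 ≥ 19/10.
At β = 7/10: β+…+β^5 = 1.9412 ≥ 1.9000.
So cooperation is sustainable.

Yes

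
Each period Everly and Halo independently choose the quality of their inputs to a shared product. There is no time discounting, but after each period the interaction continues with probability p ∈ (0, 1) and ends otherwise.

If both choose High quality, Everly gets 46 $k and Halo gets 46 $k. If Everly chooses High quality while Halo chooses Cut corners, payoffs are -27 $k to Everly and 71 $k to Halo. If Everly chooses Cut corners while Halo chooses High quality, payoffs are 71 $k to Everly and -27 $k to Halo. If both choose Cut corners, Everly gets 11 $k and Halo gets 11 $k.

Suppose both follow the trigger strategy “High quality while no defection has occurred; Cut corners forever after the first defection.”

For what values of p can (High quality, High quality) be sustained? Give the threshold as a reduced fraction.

Expected cooperation value is 46 + p·46 + p²·46 + … = 46/(1−p); deviation gives 71 + p·11/(1−p).
46 ≥ 71(1−p) + 11p ⇒ 60p ≥ 25 ⇒ p ≥ 25/60 = 5/12.

5/12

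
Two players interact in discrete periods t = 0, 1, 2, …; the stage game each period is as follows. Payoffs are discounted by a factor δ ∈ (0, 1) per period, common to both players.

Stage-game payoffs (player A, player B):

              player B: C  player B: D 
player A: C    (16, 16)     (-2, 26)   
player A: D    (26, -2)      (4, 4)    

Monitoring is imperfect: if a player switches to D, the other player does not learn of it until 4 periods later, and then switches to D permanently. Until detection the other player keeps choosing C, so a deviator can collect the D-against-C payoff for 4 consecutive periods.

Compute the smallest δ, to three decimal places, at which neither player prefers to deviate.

A deviator earns 26 for 4 periods, then 4 forever; cooperating earns 16 forever. Multiplying the IC by (1−δ):
16 ≥ 26(1−δ^4) + 4δ^4, so 22·δ^4 ≥ 10 and δ^4 ≥ 5/11.
δ ≥ (5/11)^(1/4) ≈ 0.821.

0.821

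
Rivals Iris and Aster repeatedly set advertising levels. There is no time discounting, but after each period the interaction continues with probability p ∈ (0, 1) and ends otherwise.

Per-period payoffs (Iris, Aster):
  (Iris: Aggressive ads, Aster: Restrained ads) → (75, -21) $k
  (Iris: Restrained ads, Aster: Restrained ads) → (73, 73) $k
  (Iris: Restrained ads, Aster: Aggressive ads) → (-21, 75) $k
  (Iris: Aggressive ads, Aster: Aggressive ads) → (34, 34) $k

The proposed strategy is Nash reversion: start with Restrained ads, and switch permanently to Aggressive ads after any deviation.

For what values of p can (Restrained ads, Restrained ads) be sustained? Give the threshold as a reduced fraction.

Expected cooperation value is 73 + p·73 + p²·73 + … = 73/(1−p); deviation gives 75 + p·34/(1−p).
73 ≥ 75(1−p) + 34p ⇒ 41p ≥ 2 ⇒ p ≥ 2/41.

2/41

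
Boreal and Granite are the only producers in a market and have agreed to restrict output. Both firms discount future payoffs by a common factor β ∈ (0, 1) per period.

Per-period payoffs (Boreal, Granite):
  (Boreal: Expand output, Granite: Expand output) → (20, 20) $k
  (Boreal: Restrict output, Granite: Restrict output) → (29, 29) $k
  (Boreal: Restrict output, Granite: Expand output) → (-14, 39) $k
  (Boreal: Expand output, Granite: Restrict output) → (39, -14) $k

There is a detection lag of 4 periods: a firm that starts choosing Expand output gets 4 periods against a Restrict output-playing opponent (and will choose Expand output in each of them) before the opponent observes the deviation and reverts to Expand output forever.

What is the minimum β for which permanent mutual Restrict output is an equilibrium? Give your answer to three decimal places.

0.852

The best deviation is to choose Expand output for all 4 undetected periods, earning 39 each, then 20 forever once detected.
Deviation value: 39(1−β^4)/(1−β) + 20β^4/(1−β); cooperation value: 29/(1−β).
IC: 29 ≥ 39(1−β^4) + 20β^4 = 39 − 19β^4.
So β^4 ≥ 10/19, giving β ≥ (10/19)^(1/4) ≈ 0.852.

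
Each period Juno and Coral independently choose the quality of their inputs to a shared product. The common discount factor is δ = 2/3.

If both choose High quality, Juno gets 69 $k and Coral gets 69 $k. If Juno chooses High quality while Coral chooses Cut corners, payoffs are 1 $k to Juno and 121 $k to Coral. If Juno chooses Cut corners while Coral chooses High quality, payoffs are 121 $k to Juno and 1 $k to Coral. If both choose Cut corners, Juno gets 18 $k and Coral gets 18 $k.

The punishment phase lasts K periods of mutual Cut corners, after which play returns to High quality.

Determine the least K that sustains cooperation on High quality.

2

No profitable deviation requires (69−18)(δ+…+δ^K) ≥ 121−69, i.e. δ+…+δ^K ≥ 52/51 ≈ 1.0196.
With δ = 2/3, the partial sums are K=1: 0.6667, K=2: 1.1111.
K = 2 is the first length at which the sum reaches 1.0196.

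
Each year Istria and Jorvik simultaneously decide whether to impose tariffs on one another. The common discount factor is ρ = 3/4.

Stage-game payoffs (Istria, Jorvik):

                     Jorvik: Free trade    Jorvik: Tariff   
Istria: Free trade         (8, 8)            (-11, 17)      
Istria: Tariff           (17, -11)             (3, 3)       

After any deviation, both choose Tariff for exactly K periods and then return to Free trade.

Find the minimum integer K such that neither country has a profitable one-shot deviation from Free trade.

IC: ρ(1−ρ^K)/(1−ρ) ≥ (17−8)/(8−3) = 9/5.
With ρ = 3/4: need 1 − ρ^K ≥ 9/5·(1−3/4)/(3/4), i.e. ρ^K ≤ 0.4000.
Since (3/4)^3 = 0.4219 and (3/4)^4 = 0.3164, the smallest such K is 4.

4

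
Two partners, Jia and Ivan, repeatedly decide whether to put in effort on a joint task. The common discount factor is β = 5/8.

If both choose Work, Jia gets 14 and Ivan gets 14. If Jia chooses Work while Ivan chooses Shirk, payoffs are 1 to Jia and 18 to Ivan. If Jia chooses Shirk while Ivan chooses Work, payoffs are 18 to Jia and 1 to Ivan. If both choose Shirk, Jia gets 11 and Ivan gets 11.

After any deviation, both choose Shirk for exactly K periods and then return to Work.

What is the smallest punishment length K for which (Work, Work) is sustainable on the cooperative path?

No profitable deviation requires (14−11)(β+…+β^K) ≥ 18−14, i.e. β+…+β^K ≥ 4/3 ≈ 1.3333.
With β = 5/8, the partial sums are K=1: 0.6250, K=2: 1.0156, K=3: 1.2598, K=4: 1.4124.
K = 4 is the first length at which the sum reaches 1.3333.

4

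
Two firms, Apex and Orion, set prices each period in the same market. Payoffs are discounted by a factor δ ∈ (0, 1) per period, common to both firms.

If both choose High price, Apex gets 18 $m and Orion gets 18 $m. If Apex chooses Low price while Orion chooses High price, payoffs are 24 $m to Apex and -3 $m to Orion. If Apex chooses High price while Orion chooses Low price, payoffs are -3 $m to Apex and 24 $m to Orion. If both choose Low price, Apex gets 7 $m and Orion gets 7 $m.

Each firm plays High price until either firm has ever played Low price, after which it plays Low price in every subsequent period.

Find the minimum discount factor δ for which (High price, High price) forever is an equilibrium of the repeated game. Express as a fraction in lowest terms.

6/17

One-period gain from deviating is 24 − 18 = 6. The loss is 18 − 7 = 11 in every subsequent period, with present value 11·δ/(1−δ).
Deviation is unprofitable when 11·δ/(1−δ) ≥ 6, i.e. δ/(1−δ) ≥ 6/11.
Equivalently δ ≥ 6/(6+11) = 6/17.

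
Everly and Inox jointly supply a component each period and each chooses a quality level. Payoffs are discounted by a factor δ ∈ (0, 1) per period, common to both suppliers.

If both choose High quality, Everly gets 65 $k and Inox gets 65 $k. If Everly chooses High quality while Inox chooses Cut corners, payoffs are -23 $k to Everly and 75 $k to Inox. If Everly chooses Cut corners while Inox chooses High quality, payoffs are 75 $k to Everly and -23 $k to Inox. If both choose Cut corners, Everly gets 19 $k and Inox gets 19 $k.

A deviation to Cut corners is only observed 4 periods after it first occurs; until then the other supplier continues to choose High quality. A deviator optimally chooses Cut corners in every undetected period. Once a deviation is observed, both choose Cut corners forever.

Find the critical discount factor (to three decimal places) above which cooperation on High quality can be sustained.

0.650

The best deviation is to choose Cut corners for all 4 undetected periods, earning 75 each, then 19 forever once detected.
Deviation value: 75(1−δ^4)/(1−δ) + 19δ^4/(1−δ); cooperation value: 65/(1−δ).
IC: 65 ≥ 75(1−δ^4) + 19δ^4 = 75 − 56δ^4.
So δ^4 ≥ 10/56 = 5/28, giving δ ≥ (5/28)^(1/4) ≈ 0.650.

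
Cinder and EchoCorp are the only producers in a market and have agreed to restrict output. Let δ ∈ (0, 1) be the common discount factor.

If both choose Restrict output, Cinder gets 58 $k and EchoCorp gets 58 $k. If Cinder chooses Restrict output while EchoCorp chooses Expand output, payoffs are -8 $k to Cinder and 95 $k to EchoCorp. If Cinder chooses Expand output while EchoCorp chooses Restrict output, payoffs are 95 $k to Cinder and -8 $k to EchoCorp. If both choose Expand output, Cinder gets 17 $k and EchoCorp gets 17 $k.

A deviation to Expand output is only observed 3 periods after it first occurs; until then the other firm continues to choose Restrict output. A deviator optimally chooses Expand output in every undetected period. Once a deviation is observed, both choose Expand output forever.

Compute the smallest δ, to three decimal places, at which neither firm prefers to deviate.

0.780

The best deviation is to choose Expand output for all 3 undetected periods, earning 95 each, then 17 forever once detected.
Deviation value: 95(1−δ^3)/(1−δ) + 17δ^3/(1−δ); cooperation value: 58/(1−δ).
IC: 58 ≥ 95(1−δ^3) + 17δ^3 = 95 − 78δ^3.
So δ^3 ≥ 37/78, giving δ ≥ (37/78)^(1/3) ≈ 0.780.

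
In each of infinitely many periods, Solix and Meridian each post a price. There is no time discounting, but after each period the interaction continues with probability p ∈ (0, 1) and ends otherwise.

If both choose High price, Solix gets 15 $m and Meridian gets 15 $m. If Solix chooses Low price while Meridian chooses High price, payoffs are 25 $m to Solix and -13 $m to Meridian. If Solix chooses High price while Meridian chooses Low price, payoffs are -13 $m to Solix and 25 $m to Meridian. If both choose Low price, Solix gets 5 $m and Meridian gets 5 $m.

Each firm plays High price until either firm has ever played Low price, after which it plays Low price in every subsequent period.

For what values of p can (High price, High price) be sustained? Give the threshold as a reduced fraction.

1/2

Expected cooperation value is 15 + p·15 + p²·15 + … = 15/(1−p); deviation gives 25 + p·5/(1−p).
15 ≥ 25(1−p) + 5p ⇒ 20p ≥ 10 ⇒ p ≥ 10/20 = 1/2.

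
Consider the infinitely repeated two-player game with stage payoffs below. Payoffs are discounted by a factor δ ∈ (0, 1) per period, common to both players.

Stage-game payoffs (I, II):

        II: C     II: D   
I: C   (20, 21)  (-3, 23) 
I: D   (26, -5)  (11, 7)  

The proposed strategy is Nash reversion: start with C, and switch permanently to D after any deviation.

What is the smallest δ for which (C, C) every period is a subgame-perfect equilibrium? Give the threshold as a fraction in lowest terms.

2/5

For I: deviation gain 26−20 = 6, per-period punishment loss 20−11 = 9. IC gives δ ≥ 6/15 = 2/5.
For II: gain 2, loss 14 per period, so δ ≥ 2/16 = 1/8.
The tighter constraint is I's, so cooperation needs δ ≥ 2/5.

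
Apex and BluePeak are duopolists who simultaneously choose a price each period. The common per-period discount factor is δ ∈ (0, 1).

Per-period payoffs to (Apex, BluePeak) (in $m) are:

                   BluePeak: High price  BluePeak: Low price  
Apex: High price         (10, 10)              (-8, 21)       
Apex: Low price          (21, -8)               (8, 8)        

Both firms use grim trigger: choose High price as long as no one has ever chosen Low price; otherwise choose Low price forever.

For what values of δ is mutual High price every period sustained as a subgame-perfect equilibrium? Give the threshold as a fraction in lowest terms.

11/13

10/(1−δ) ≥ 21 + 8δ/(1−δ)
10 ≥ 21 − 13δ
δ ≥ 11/13.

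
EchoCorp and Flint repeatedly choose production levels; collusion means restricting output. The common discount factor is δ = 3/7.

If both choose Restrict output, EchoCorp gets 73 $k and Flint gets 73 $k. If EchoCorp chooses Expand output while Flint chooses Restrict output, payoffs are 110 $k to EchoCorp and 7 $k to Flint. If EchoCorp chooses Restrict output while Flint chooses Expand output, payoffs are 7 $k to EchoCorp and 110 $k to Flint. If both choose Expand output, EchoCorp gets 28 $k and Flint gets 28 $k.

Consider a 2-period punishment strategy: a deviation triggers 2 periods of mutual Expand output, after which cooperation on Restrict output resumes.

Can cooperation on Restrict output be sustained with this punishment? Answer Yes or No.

Comparing payoff streams over the 3 periods until play realigns: cooperate → 73(1+δ+…+δ^2); deviate → 110 + 28(δ+…+δ^2).
Cooperation is sustained iff (73−28)(δ+…+δ^2) ≥ 110−73.
δ+…+δ^2 = 3/7·(1−(3/7)^2)/(1−3/7) = 0.6122, and (110−73)/(73−28) = 0.8222.
0.6122 < 0.8222, so cooperation is not sustainable.

No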